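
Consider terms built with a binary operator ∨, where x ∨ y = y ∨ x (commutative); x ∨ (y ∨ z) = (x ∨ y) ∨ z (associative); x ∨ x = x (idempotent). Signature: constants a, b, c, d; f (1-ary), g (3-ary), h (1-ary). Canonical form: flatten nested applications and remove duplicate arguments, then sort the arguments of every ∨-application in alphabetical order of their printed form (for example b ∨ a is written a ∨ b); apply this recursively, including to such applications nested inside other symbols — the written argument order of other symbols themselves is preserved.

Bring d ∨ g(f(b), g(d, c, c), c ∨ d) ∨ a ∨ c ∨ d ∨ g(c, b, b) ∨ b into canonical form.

Drop duplicates:  drop duplicate d
Sort arguments:  a ∨ b ∨ c ∨ d ∨ g(c, b, b) ∨ g(f(b), g(d, c, c), c ∨ d)

Answer: a ∨ b ∨ c ∨ d ∨ g(c, b, b) ∨ g(f(b), g(d, c, c), c ∨ d)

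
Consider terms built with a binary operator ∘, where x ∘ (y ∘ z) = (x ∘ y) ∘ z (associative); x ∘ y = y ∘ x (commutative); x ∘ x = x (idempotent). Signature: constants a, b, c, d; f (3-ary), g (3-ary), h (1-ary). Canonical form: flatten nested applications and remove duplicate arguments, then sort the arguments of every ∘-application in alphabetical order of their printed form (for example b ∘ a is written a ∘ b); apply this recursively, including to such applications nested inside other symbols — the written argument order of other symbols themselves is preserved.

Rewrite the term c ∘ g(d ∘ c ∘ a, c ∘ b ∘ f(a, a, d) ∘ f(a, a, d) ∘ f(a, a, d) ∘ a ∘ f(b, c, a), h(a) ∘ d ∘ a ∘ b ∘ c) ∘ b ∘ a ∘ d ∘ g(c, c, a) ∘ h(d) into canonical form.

Inside:  g(d ∘ c ∘ a, c ∘ b ∘ f(a, a, d) ∘ f(a, a, d) ∘ f(a, a, d) ∘ a ∘ f(b, c, a), h(a) ∘ d ∘ a ∘ b ∘ c)  →  g(a ∘ c ∘ d, a ∘ b ∘ c ∘ f(a, a, d) ∘ f(b, c, a), a ∘ b ∘ c ∘ d ∘ h(a))
Sort:  a ∘ b ∘ c ∘ d ∘ g(a ∘ c ∘ d, a ∘ b ∘ c ∘ f(a, a, d) ∘ f(b, c, a), a ∘ b ∘ c ∘ d ∘ h(a)) ∘ g(c, c, a) ∘ h(d)

Answer: a ∘ b ∘ c ∘ d ∘ g(a ∘ c ∘ d, a ∘ b ∘ c ∘ f(a, a, d) ∘ f(b, c, a), a ∘ b ∘ c ∘ d ∘ h(a)) ∘ g(c, c, a) ∘ h(d)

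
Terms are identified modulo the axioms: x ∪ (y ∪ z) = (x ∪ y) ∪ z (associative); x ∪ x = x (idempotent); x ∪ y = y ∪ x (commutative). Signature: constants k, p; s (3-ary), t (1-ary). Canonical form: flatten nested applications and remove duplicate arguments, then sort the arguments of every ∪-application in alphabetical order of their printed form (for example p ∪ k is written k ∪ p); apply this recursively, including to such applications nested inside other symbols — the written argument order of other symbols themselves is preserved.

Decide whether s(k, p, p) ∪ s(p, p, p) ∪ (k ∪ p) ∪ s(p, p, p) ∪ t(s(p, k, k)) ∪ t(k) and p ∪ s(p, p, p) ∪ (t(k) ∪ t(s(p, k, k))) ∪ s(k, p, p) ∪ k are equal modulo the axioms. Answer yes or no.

Answer: yes — both canonical forms are k ∪ p ∪ s(k, p, p) ∪ s(p, p, p) ∪ t(k) ∪ t(s(p, k, k))

Derivation:
Left:  s(k, p, p) ∪ s(p, p, p) ∪ (k ∪ p) ∪ s(p, p, p) ∪ t(s(p, k, k)) ∪ t(k)
  Merge nested applications:  s(k, p, p) ∪ s(p, p, p) ∪ k ∪ p ∪ s(p, p, p) ∪ t(s(p, k, k)) ∪ t(k)
  Idempotence:  drop duplicate s(p, p, p)
  Sort:  k ∪ p ∪ s(k, p, p) ∪ s(p, p, p) ∪ t(k) ∪ t(s(p, k, k))
Right:  p ∪ s(p, p, p) ∪ (t(k) ∪ t(s(p, k, k))) ∪ s(k, p, p) ∪ k
  Flatten:  p ∪ s(p, p, p) ∪ t(k) ∪ t(s(p, k, k)) ∪ s(k, p, p) ∪ k
  Sort:  k ∪ p ∪ s(k, p, p) ∪ s(p, p, p) ∪ t(k) ∪ t(s(p, k, k))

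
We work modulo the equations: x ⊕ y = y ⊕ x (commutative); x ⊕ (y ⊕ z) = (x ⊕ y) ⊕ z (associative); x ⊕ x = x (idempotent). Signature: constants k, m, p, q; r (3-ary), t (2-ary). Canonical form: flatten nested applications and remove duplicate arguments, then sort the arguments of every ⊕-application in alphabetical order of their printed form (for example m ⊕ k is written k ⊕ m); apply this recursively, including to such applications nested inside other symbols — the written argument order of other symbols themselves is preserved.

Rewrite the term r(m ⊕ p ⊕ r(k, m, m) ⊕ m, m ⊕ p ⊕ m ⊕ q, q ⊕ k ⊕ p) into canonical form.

Answer: r(m ⊕ p ⊕ r(k, m, m), m ⊕ p ⊕ q, k ⊕ p ⊕ q)

Derivation:
Work inside:  m ⊕ p ⊕ r(k, m, m) ⊕ m
Drop duplicates:  drop duplicate m
Sort:  m ⊕ p ⊕ r(k, m, m)
Put back:  r(m ⊕ p ⊕ r(k, m, m), m ⊕ p ⊕ q, k ⊕ p ⊕ q)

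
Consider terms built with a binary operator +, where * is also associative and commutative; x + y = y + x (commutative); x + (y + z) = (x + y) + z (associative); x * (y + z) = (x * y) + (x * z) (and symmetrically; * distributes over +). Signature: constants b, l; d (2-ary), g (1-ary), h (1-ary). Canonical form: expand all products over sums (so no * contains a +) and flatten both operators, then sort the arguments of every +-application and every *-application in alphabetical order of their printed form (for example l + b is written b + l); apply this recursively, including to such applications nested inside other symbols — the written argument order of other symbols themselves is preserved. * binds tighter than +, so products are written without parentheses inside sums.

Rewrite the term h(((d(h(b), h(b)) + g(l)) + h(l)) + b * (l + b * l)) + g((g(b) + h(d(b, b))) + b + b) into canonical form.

Answer: g(b + b + g(b) + h(d(b, b))) + h(b * b * l + b * l + d(h(b), h(b)) + g(l) + h(l))

Derivation:
Distribute:  h(b * b * l + b * l + d(h(b), h(b)) + g(l) + h(l)) + g(b + b + g(b) + h(d(b, b)))
Sort arguments:  g(b + b + g(b) + h(d(b, b))) + h(b * b * l + b * l + d(h(b), h(b)) + g(l) + h(l))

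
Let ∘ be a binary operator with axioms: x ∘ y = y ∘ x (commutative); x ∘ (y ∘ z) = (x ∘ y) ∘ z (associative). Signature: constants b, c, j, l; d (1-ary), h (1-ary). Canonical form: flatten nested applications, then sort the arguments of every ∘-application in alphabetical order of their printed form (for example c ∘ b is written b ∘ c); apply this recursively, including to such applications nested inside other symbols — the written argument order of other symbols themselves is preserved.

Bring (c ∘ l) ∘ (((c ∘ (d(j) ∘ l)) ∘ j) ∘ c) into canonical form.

Flatten:  c ∘ l ∘ c ∘ d(j) ∘ l ∘ j ∘ c
Sort arguments:  c ∘ c ∘ c ∘ d(j) ∘ j ∘ l ∘ l

Answer: c ∘ c ∘ c ∘ d(j) ∘ j ∘ l ∘ l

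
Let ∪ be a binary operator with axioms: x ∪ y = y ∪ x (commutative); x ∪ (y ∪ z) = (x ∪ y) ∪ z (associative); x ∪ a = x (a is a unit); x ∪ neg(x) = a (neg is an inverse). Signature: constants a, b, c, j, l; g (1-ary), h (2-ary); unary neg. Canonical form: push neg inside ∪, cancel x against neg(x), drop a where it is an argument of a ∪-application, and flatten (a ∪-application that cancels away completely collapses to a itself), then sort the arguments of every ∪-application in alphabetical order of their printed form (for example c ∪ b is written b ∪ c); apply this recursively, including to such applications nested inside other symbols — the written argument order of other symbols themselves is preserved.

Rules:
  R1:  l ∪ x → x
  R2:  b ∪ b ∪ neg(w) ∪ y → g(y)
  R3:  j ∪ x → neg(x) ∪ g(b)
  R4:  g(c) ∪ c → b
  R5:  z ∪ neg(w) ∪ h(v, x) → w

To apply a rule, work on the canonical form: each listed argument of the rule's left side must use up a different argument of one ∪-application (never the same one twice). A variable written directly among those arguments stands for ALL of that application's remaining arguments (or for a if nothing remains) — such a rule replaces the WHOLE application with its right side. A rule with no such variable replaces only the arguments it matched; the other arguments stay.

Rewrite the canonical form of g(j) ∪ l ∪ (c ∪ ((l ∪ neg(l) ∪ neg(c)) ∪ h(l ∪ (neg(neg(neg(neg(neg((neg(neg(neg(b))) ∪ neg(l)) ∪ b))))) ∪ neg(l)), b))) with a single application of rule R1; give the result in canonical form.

Canonical form:  g(j) ∪ h(l, b) ∪ l
Match R1:  consume l;  x := g(j) ∪ h(l, b)
Every leftover argument binds to the variable; the entire application is replaced.
New term:  g(j) ∪ h(l, b)

Answer: g(j) ∪ h(l, b)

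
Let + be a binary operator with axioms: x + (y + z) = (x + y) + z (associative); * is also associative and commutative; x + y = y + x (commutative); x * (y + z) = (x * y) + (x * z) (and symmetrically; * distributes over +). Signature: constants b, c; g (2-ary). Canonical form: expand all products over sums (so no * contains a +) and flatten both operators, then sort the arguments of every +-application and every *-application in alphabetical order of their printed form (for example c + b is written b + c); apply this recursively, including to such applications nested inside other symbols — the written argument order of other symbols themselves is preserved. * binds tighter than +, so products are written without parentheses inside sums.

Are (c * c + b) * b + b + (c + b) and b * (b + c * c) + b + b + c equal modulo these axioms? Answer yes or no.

Answer: yes — both canonical forms are b + b + b * b + b * c * c + c

Derivation:
Left:  (c * c + b) * b + b + (c + b)
  Distribute:  b * c * c + b * b + b + c + b
  Sort:  b + b + b * b + b * c * c + c
Right:  b * (b + c * c) + b + b + c
  Expand:  b * b + b * c * c + b + b + c
  Sort:  b + b + b * b + b * c * c + c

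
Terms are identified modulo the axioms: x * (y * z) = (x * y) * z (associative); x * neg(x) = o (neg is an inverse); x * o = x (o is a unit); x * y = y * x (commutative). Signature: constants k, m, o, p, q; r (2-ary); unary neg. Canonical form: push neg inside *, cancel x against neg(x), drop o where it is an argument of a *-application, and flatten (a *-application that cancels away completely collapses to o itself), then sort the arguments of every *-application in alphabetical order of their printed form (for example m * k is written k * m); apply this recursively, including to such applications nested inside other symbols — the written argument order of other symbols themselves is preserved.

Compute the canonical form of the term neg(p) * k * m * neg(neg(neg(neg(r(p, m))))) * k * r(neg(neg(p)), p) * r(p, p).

Answer: k * k * m * neg(p) * r(p, m) * r(p, p) * r(p, p)

Derivation:
Push neg inside:  distribute neg over * and collapse double neg
Combine occurrences:  neg(p) * k * k * m * r(p, m) * r(p, p) * r(p, p)
Order the arguments:  k * k * m * neg(p) * r(p, m) * r(p, p) * r(p, p)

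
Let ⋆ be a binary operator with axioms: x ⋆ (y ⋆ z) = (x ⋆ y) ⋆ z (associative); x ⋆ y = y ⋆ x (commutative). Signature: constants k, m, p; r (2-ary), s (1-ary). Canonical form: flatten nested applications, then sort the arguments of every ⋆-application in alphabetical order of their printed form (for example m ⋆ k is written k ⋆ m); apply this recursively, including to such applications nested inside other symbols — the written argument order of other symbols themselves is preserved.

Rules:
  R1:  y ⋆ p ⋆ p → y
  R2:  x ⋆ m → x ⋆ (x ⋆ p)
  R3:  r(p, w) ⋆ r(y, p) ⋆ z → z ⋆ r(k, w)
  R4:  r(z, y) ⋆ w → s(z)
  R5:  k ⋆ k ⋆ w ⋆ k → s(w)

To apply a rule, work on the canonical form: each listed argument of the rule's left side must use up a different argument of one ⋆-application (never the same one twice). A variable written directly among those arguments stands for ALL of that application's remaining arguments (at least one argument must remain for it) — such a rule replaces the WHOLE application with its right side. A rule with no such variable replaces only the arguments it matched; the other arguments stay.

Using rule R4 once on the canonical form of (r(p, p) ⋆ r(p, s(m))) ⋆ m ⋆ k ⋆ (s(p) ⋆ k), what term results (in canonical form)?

Answer: s(p)

Derivation:
Canonical form:  k ⋆ k ⋆ m ⋆ r(p, p) ⋆ r(p, s(m)) ⋆ s(p)
R4 matches:  uses r(p, p);  w := k ⋆ k ⋆ m ⋆ r(p, s(m)) ⋆ s(p), y := p, z := p
Every leftover argument binds to the variable; the entire application is replaced.
Giving:  s(p)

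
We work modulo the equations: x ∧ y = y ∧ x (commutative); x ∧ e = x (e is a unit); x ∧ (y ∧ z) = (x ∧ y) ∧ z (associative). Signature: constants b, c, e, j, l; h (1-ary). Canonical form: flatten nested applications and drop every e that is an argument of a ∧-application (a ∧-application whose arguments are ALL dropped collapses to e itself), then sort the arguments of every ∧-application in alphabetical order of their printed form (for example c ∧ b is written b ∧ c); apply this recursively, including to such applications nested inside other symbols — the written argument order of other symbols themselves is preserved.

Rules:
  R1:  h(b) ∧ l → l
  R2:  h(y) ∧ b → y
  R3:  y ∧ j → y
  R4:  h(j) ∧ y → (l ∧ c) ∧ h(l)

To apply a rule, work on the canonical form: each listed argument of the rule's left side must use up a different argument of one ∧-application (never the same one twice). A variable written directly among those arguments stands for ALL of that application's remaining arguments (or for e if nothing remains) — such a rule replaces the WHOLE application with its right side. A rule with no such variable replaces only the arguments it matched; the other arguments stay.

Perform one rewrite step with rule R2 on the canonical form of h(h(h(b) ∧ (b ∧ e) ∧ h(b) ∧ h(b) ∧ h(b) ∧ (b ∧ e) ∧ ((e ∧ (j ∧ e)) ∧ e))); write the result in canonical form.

Answer: h(h(b ∧ b ∧ h(b) ∧ h(b) ∧ h(b) ∧ j))

Derivation:
Canonical form:  h(h(b ∧ b ∧ h(b) ∧ h(b) ∧ h(b) ∧ h(b) ∧ j))
Apply R2:  consuming b, h(b);  y := b
New term:  h(h(b ∧ b ∧ h(b) ∧ h(b) ∧ h(b) ∧ j))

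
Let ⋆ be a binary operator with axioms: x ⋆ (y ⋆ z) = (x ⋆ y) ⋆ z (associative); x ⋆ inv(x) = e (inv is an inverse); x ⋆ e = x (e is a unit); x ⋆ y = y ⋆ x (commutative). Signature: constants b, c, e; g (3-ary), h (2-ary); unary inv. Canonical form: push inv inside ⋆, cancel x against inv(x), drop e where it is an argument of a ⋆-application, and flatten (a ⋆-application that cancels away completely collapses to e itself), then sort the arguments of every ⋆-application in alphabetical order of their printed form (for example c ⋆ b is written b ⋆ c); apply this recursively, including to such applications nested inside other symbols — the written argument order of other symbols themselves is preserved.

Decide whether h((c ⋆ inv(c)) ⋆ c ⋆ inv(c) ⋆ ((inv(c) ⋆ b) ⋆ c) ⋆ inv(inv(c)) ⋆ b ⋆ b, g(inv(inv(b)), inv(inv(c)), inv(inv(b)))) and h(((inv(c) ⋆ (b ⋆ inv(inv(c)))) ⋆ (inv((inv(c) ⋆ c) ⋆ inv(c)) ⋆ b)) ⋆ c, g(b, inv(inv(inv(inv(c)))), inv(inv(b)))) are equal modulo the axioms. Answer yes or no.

Answer: no — h(b ⋆ b ⋆ b ⋆ c, g(b, c, b)) vs h(b ⋆ b ⋆ c ⋆ c, g(b, c, b))

Derivation:
Left:  h((c ⋆ inv(c)) ⋆ c ⋆ inv(c) ⋆ ((inv(c) ⋆ b) ⋆ c) ⋆ inv(inv(c)) ⋆ b ⋆ b, g(inv(inv(b)), inv(inv(c)), inv(inv(b))))
  Work inside:  (c ⋆ inv(c)) ⋆ c ⋆ inv(c) ⋆ ((inv(c) ⋆ b) ⋆ c) ⋆ inv(inv(c)) ⋆ b ⋆ b
  Push inv inside:  distribute inv over ⋆ and collapse double inv
  Combine occurrences:  c ⋆ b ⋆ b ⋆ b
  Sort:  b ⋆ b ⋆ b ⋆ c
  Put back:  h(b ⋆ b ⋆ b ⋆ c, g(b, c, b))
Right:  h(((inv(c) ⋆ (b ⋆ inv(inv(c)))) ⋆ (inv((inv(c) ⋆ c) ⋆ inv(c)) ⋆ b)) ⋆ c, g(b, inv(inv(inv(inv(c)))), inv(inv(b))))
  Focus inside:  ((inv(c) ⋆ (b ⋆ inv(inv(c)))) ⋆ (inv((inv(c) ⋆ c) ⋆ inv(c)) ⋆ b)) ⋆ c
  Push inv inside:  distribute inv over ⋆ and collapse double inv
  Combine occurrences:  c ⋆ c ⋆ b ⋆ b
  Sort:  b ⋆ b ⋆ c ⋆ c
  Reassemble:  h(b ⋆ b ⋆ c ⋆ c, g(b, c, b))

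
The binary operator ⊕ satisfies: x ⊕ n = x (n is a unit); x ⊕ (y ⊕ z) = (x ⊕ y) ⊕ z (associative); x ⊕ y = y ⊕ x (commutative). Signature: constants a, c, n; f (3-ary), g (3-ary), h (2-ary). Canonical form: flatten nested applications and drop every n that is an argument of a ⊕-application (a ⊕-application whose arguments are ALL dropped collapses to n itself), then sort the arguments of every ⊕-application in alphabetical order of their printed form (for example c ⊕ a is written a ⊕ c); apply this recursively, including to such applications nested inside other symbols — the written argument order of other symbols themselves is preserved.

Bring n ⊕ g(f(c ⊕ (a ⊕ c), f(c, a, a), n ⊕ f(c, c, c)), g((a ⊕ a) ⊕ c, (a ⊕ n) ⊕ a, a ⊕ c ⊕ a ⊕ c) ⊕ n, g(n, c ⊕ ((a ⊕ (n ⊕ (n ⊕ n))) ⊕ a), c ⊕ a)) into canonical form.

Simplify inside:  g(f(c ⊕ (a ⊕ c), f(c, a, a), n ⊕ f(c, c, c)), g((a ⊕ a) ⊕ c, (a ⊕ n) ⊕ a, a ⊕ c ⊕ a ⊕ c) ⊕ n, g(n, c ⊕ ((a ⊕ (n ⊕ (n ⊕ n))) ⊕ a), c ⊕ a))  →  g(f(a ⊕ c ⊕ c, f(c, a, a), f(c, c, c)), g(a ⊕ a ⊕ c, a ⊕ a, a ⊕ a ⊕ c ⊕ c), g(n, a ⊕ a ⊕ c, a ⊕ c))
Drop the unit:  drop n
Sort arguments:  g(f(a ⊕ c ⊕ c, f(c, a, a), f(c, c, c)), g(a ⊕ a ⊕ c, a ⊕ a, a ⊕ a ⊕ c ⊕ c), g(n, a ⊕ a ⊕ c, a ⊕ c))

Answer: g(f(a ⊕ c ⊕ c, f(c, a, a), f(c, c, c)), g(a ⊕ a ⊕ c, a ⊕ a, a ⊕ a ⊕ c ⊕ c), g(n, a ⊕ a ⊕ c, a ⊕ c))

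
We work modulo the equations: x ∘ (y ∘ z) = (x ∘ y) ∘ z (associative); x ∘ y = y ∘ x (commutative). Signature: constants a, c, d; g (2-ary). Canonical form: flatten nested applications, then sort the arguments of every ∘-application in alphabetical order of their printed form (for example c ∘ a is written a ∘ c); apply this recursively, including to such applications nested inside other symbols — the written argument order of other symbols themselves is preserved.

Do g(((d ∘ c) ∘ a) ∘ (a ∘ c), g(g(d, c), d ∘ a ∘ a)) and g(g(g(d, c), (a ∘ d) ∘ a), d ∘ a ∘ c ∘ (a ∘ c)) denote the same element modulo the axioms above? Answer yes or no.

Answer: no — g(a ∘ a ∘ c ∘ c ∘ d, g(g(d, c), a ∘ a ∘ d)) vs g(g(g(d, c), a ∘ a ∘ d), a ∘ a ∘ c ∘ c ∘ d)

Derivation:
Left:  g(((d ∘ c) ∘ a) ∘ (a ∘ c), g(g(d, c), d ∘ a ∘ a))
  Descend into:  ((d ∘ c) ∘ a) ∘ (a ∘ c)
  Un-nest:  d ∘ c ∘ a ∘ a ∘ c
  Sort:  a ∘ a ∘ c ∘ c ∘ d
  Reassemble:  g(a ∘ a ∘ c ∘ c ∘ d, g(g(d, c), a ∘ a ∘ d))
Right:  g(g(g(d, c), (a ∘ d) ∘ a), d ∘ a ∘ c ∘ (a ∘ c))
  Focus inside:  d ∘ a ∘ c ∘ (a ∘ c)
  Flatten:  d ∘ a ∘ c ∘ a ∘ c
  Sort:  a ∘ a ∘ c ∘ c ∘ d
  Rebuild:  g(g(g(d, c), a ∘ a ∘ d), a ∘ a ∘ c ∘ c ∘ d)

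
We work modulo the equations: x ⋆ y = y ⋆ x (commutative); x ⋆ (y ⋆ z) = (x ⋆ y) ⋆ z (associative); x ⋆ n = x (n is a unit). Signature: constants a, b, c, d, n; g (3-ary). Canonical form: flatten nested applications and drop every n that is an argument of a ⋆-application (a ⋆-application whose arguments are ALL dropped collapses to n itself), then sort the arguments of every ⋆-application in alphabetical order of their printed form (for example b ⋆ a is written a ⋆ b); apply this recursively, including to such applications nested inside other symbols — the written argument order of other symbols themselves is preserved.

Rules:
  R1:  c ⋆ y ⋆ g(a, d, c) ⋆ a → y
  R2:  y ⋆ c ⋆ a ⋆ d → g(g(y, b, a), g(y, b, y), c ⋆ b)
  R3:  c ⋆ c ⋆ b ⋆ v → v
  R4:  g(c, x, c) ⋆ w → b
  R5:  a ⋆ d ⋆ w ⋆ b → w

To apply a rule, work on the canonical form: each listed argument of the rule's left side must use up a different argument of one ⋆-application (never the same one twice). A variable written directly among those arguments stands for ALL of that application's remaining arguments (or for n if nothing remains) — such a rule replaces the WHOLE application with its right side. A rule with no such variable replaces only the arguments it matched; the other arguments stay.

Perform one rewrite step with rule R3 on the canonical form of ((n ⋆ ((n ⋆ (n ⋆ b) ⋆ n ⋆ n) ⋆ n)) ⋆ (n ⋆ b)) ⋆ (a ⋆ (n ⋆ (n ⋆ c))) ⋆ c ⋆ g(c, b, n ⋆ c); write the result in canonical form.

Canonical form:  a ⋆ b ⋆ b ⋆ c ⋆ c ⋆ g(c, b, c)
R3 matches:  uses b, c, c;  v := a ⋆ b ⋆ g(c, b, c)
The extension variable absorbs all remaining arguments, so the whole application is rewritten.
New term:  a ⋆ b ⋆ g(c, b, c)

Answer: a ⋆ b ⋆ g(c, b, c)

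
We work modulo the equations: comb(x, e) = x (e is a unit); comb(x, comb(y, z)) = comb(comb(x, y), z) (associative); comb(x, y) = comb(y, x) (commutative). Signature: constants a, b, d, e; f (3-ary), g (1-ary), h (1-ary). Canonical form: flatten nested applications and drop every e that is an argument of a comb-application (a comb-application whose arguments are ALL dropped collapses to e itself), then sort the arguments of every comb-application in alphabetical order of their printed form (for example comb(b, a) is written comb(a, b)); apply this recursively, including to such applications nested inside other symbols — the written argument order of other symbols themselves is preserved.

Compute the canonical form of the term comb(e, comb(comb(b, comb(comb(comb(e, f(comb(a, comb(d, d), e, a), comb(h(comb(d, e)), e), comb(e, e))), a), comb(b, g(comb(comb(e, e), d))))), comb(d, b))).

Answer: comb(a, b, b, b, d, f(comb(a, a, d, d), h(d), e), g(d))

Derivation:
Flatten:  comb(e, b, e, f(comb(a, comb(d, d), e, a), comb(h(comb(d, e)), e), comb(e, e)), a, b, g(comb(comb(e, e), d)), d, b)
Simplify inside:  f(comb(a, comb(d, d), e, a), comb(h(comb(d, e)), e), comb(e, e))  →  f(comb(a, a, d, d), h(d), e)
Canonicalize subterm:  g(comb(comb(e, e), d))  →  g(d)
Units out:  drop e (×2)
Sort arguments:  comb(a, b, b, b, d, f(comb(a, a, d, d), h(d), e), g(d))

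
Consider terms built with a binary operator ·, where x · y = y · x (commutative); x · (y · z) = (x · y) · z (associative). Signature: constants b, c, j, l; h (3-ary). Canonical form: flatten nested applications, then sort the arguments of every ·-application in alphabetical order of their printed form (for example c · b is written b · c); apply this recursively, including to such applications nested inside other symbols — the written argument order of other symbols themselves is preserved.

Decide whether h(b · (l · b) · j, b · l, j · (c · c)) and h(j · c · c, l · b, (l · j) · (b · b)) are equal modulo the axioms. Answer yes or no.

Left:  h(b · (l · b) · j, b · l, j · (c · c))
  Focus inside:  b · (l · b) · j
  Flatten:  b · l · b · j
  Sort:  b · b · j · l
  Rebuild:  h(b · b · j · l, b · l, c · c · j)
Right:  h(j · c · c, l · b, (l · j) · (b · b))
  Descend into:  (l · j) · (b · b)
  Flatten:  l · j · b · b
  Sort:  b · b · j · l
  Reassemble:  h(c · c · j, b · l, b · b · j · l)

Answer: no — h(b · b · j · l, b · l, c · c · j) vs h(c · c · j, b · l, b · b · j · l)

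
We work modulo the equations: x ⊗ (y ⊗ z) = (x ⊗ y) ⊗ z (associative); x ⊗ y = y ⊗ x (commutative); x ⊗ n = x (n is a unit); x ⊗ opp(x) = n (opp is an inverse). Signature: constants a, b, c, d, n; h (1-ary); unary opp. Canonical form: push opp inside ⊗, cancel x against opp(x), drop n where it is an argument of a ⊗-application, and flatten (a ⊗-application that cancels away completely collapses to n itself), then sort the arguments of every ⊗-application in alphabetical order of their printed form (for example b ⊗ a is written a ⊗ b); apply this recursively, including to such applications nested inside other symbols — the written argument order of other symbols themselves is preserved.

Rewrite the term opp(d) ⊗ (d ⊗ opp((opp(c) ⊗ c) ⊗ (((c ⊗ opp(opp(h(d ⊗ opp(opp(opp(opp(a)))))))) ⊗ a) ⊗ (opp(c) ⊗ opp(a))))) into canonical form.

Push opp inside:  distribute opp over ⊗ and collapse double opp
Cancel:  d cancels; c cancels; a cancels
Collect:  opp(h(a ⊗ d))

Answer: opp(h(a ⊗ d))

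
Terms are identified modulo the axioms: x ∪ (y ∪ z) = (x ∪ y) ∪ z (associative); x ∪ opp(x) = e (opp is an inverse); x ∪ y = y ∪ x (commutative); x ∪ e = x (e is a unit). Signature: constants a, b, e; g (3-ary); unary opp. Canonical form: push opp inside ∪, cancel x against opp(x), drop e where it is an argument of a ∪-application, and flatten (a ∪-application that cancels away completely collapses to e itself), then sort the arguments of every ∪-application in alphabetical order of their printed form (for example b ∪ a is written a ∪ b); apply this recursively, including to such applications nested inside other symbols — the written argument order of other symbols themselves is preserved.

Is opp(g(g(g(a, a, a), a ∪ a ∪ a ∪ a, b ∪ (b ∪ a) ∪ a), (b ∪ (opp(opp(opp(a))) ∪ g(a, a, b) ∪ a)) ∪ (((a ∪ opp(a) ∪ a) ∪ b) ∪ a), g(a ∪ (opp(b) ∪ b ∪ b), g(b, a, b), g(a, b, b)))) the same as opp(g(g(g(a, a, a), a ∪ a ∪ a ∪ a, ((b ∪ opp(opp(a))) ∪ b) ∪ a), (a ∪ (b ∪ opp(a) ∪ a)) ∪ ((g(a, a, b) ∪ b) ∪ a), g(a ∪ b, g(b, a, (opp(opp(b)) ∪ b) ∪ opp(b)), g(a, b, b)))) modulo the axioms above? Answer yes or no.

Answer: yes — both canonical forms are opp(g(g(g(a, a, a), a ∪ a ∪ a ∪ a, a ∪ a ∪ b ∪ b), a ∪ a ∪ b ∪ b ∪ g(a, a, b), g(a ∪ b, g(b, a, b), g(a, b, b))))

Derivation:
Left:  opp(g(g(g(a, a, a), a ∪ a ∪ a ∪ a, b ∪ (b ∪ a) ∪ a), (b ∪ (opp(opp(opp(a))) ∪ g(a, a, b) ∪ a)) ∪ (((a ∪ opp(a) ∪ a) ∪ b) ∪ a), g(a ∪ (opp(b) ∪ b ∪ b), g(b, a, b), g(a, b, b))))
  Push opp inside:  distribute opp over ∪ and collapse double opp
  Collect terms:  opp(g(g(g(a, a, a), a ∪ a ∪ a ∪ a, a ∪ a ∪ b ∪ b), a ∪ a ∪ b ∪ b ∪ g(a, a, b), g(a ∪ b, g(b, a, b), g(a, b, b))))
Right:  opp(g(g(g(a, a, a), a ∪ a ∪ a ∪ a, ((b ∪ opp(opp(a))) ∪ b) ∪ a), (a ∪ (b ∪ opp(a) ∪ a)) ∪ ((g(a, a, b) ∪ b) ∪ a), g(a ∪ b, g(b, a, (opp(opp(b)) ∪ b) ∪ opp(b)), g(a, b, b))))
  Push opp inside:  distribute opp over ∪ and collapse double opp
  Combine occurrences:  opp(g(g(g(a, a, a), a ∪ a ∪ a ∪ a, a ∪ a ∪ b ∪ b), a ∪ a ∪ b ∪ b ∪ g(a, a, b), g(a ∪ b, g(b, a, b), g(a, b, b))))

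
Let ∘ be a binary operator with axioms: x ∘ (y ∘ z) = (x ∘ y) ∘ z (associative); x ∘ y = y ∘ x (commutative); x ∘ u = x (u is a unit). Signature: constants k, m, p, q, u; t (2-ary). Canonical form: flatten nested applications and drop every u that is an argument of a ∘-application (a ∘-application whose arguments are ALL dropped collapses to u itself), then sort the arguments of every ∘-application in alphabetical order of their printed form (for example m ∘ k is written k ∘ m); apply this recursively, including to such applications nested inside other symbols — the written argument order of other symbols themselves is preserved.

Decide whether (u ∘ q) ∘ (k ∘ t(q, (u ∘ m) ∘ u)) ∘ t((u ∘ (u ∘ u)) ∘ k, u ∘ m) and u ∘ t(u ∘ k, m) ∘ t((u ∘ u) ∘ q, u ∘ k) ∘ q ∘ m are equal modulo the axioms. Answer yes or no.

Answer: no — k ∘ q ∘ t(k, m) ∘ t(q, m) vs m ∘ q ∘ t(k, m) ∘ t(q, k)

Derivation:
Left:  (u ∘ q) ∘ (k ∘ t(q, (u ∘ m) ∘ u)) ∘ t((u ∘ (u ∘ u)) ∘ k, u ∘ m)
  Un-nest:  u ∘ q ∘ k ∘ t(q, (u ∘ m) ∘ u) ∘ t((u ∘ (u ∘ u)) ∘ k, u ∘ m)
  Inside:  t(q, (u ∘ m) ∘ u)  →  t(q, m)
  Simplify inside:  t((u ∘ (u ∘ u)) ∘ k, u ∘ m)  →  t(k, m)
  Drop the unit:  drop u
  Sort:  k ∘ q ∘ t(k, m) ∘ t(q, m)
Right:  u ∘ t(u ∘ k, m) ∘ t((u ∘ u) ∘ q, u ∘ k) ∘ q ∘ m
  Canonicalize subterm:  t(u ∘ k, m)  →  t(k, m)
  Inside:  t((u ∘ u) ∘ q, u ∘ k)  →  t(q, k)
  Unit:  drop u
  Sort:  m ∘ q ∘ t(k, m) ∘ t(q, k)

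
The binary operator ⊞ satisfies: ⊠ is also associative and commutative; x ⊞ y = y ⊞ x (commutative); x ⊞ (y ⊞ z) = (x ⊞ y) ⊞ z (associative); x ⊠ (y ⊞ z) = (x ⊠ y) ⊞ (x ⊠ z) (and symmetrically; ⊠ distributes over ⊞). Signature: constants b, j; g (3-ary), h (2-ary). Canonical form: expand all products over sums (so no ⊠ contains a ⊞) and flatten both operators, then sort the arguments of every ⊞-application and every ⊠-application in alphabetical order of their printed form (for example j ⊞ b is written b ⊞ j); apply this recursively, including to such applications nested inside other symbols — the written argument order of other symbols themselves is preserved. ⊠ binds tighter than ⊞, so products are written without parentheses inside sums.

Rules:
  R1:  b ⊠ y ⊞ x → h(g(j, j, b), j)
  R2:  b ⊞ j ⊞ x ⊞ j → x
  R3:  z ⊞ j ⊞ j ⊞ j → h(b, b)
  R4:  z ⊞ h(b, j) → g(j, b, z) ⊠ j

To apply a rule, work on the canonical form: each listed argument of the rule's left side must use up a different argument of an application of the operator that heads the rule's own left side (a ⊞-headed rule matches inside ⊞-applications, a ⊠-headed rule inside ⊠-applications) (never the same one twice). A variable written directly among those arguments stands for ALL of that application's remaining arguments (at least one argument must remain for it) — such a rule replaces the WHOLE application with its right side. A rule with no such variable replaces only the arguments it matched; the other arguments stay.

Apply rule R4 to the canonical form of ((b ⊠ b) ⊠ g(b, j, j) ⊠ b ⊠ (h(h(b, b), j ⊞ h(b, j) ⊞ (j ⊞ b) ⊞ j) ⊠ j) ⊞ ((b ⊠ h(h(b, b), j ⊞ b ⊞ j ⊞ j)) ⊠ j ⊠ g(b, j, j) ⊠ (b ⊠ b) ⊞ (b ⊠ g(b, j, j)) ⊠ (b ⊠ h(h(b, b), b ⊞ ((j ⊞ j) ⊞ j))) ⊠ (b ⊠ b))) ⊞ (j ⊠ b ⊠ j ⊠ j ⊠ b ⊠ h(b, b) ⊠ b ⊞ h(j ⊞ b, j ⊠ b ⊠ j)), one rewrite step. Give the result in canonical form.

Answer: b ⊠ b ⊠ b ⊠ b ⊠ g(b, j, j) ⊠ h(h(b, b), b ⊞ j ⊞ j ⊞ j) ⊞ b ⊠ b ⊠ b ⊠ g(b, j, j) ⊠ h(h(b, b), b ⊞ j ⊞ j ⊞ j) ⊠ j ⊞ b ⊠ b ⊠ b ⊠ g(b, j, j) ⊠ h(h(b, b), g(j, b, b ⊞ j ⊞ j ⊞ j) ⊠ j) ⊠ j ⊞ b ⊠ b ⊠ b ⊠ h(b, b) ⊠ j ⊠ j ⊠ j ⊞ h(b ⊞ j, b ⊠ j ⊠ j)

Derivation:
Canonical form:  b ⊠ b ⊠ b ⊠ b ⊠ g(b, j, j) ⊠ h(h(b, b), b ⊞ j ⊞ j ⊞ j) ⊞ b ⊠ b ⊠ b ⊠ g(b, j, j) ⊠ h(h(b, b), b ⊞ h(b, j) ⊞ j ⊞ j ⊞ j) ⊠ j ⊞ b ⊠ b ⊠ b ⊠ g(b, j, j) ⊠ h(h(b, b), b ⊞ j ⊞ j ⊞ j) ⊠ j ⊞ b ⊠ b ⊠ b ⊠ h(b, b) ⊠ j ⊠ j ⊠ j ⊞ h(b ⊞ j, b ⊠ j ⊠ j)
Apply R4:  consuming h(b, j);  z := b ⊞ j ⊞ j ⊞ j
The variable takes the whole remainder — replace the entire application.
Result:  b ⊠ b ⊠ b ⊠ b ⊠ g(b, j, j) ⊠ h(h(b, b), b ⊞ j ⊞ j ⊞ j) ⊞ b ⊠ b ⊠ b ⊠ g(b, j, j) ⊠ h(h(b, b), b ⊞ j ⊞ j ⊞ j) ⊠ j ⊞ b ⊠ b ⊠ b ⊠ g(b, j, j) ⊠ h(h(b, b), g(j, b, b ⊞ j ⊞ j ⊞ j) ⊠ j) ⊠ j ⊞ b ⊠ b ⊠ b ⊠ h(b, b) ⊠ j ⊠ j ⊠ j ⊞ h(b ⊞ j, b ⊠ j ⊠ j)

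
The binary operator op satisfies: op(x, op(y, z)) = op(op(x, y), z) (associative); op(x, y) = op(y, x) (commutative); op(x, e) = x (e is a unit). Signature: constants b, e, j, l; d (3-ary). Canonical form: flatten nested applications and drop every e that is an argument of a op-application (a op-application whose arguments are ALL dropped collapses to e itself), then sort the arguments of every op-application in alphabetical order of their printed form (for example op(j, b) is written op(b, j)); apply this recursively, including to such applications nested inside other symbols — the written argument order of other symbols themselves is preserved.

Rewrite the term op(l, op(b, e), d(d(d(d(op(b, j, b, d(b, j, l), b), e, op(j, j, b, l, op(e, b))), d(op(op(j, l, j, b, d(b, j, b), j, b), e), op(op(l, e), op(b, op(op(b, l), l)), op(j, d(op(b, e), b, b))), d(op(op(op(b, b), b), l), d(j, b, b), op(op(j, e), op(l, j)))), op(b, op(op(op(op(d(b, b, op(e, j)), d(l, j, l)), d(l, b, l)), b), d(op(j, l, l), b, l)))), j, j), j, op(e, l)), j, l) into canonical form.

Un-nest:  op(l, b, e, d(d(d(d(op(b, j, b, d(b, j, l), b), e, op(j, j, b, l, op(e, b))), d(op(op(j, l, j, b, d(b, j, b), j, b), e), op(op(l, e), op(b, op(op(b, l), l)), op(j, d(op(b, e), b, b))), d(op(op(op(b, b), b), l), d(j, b, b), op(op(j, e), op(l, j)))), op(b, op(op(op(op(d(b, b, op(e, j)), d(l, j, l)), d(l, b, l)), b), d(op(j, l, l), b, l)))), j, j), j, op(e, l)), j, l)
Inside:  d(d(d(d(op(b, j, b, d(b, j, l), b), e, op(j, j, b, l, op(e, b))), d(op(op(j, l, j, b, d(b, j, b), j, b), e), op(op(l, e), op(b, op(op(b, l), l)), op(j, d(op(b, e), b, b))), d(op(op(op(b, b), b), l), d(j, b, b), op(op(j, e), op(l, j)))), op(b, op(op(op(op(d(b, b, op(e, j)), d(l, j, l)), d(l, b, l)), b), d(op(j, l, l), b, l)))), j, j), j, op(e, l))  →  d(d(d(d(op(b, b, b, d(b, j, l), j), e, op(b, b, j, j, l)), d(op(b, b, d(b, j, b), j, j, j, l), op(b, b, d(b, b, b), j, l, l, l), d(op(b, b, b, l), d(j, b, b), op(j, j, l))), op(b, b, d(b, b, j), d(l, b, l), d(l, j, l), d(op(j, l, l), b, l))), j, j), j, l)
Drop the unit:  drop e
Sort:  op(b, d(d(d(d(op(b, b, b, d(b, j, l), j), e, op(b, b, j, j, l)), d(op(b, b, d(b, j, b), j, j, j, l), op(b, b, d(b, b, b), j, l, l, l), d(op(b, b, b, l), d(j, b, b), op(j, j, l))), op(b, b, d(b, b, j), d(l, b, l), d(l, j, l), d(op(j, l, l), b, l))), j, j), j, l), j, l, l)

Answer: op(b, d(d(d(d(op(b, b, b, d(b, j, l), j), e, op(b, b, j, j, l)), d(op(b, b, d(b, j, b), j, j, j, l), op(b, b, d(b, b, b), j, l, l, l), d(op(b, b, b, l), d(j, b, b), op(j, j, l))), op(b, b, d(b, b, j), d(l, b, l), d(l, j, l), d(op(j, l, l), b, l))), j, j), j, l), j, l, l)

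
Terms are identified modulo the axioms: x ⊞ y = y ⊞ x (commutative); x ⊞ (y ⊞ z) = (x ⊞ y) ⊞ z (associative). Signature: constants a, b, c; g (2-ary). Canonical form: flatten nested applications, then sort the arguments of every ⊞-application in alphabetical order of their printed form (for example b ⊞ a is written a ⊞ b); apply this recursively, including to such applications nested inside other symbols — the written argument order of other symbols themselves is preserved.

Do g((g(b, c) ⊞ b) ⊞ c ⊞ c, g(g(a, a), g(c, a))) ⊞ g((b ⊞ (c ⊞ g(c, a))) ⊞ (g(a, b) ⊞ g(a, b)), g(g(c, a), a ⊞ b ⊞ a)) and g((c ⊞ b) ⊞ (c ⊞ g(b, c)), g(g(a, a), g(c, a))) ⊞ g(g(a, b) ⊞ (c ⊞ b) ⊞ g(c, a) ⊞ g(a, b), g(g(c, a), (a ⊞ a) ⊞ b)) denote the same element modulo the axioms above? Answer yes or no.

Left:  g((g(b, c) ⊞ b) ⊞ c ⊞ c, g(g(a, a), g(c, a))) ⊞ g((b ⊞ (c ⊞ g(c, a))) ⊞ (g(a, b) ⊞ g(a, b)), g(g(c, a), a ⊞ b ⊞ a))
  Inside:  g((g(b, c) ⊞ b) ⊞ c ⊞ c, g(g(a, a), g(c, a)))  →  g(b ⊞ c ⊞ c ⊞ g(b, c), g(g(a, a), g(c, a)))
  Canonicalize subterm:  g((b ⊞ (c ⊞ g(c, a))) ⊞ (g(a, b) ⊞ g(a, b)), g(g(c, a), a ⊞ b ⊞ a))  →  g(b ⊞ c ⊞ g(a, b) ⊞ g(a, b) ⊞ g(c, a), g(g(c, a), a ⊞ a ⊞ b))
  Sort arguments:  g(b ⊞ c ⊞ c ⊞ g(b, c), g(g(a, a), g(c, a))) ⊞ g(b ⊞ c ⊞ g(a, b) ⊞ g(a, b) ⊞ g(c, a), g(g(c, a), a ⊞ a ⊞ b))
Right:  g((c ⊞ b) ⊞ (c ⊞ g(b, c)), g(g(a, a), g(c, a))) ⊞ g(g(a, b) ⊞ (c ⊞ b) ⊞ g(c, a) ⊞ g(a, b), g(g(c, a), (a ⊞ a) ⊞ b))
  Simplify inside:  g((c ⊞ b) ⊞ (c ⊞ g(b, c)), g(g(a, a), g(c, a)))  →  g(b ⊞ c ⊞ c ⊞ g(b, c), g(g(a, a), g(c, a)))
  Canonicalize subterm:  g(g(a, b) ⊞ (c ⊞ b) ⊞ g(c, a) ⊞ g(a, b), g(g(c, a), (a ⊞ a) ⊞ b))  →  g(b ⊞ c ⊞ g(a, b) ⊞ g(a, b) ⊞ g(c, a), g(g(c, a), a ⊞ a ⊞ b))
  Order the arguments:  g(b ⊞ c ⊞ c ⊞ g(b, c), g(g(a, a), g(c, a))) ⊞ g(b ⊞ c ⊞ g(a, b) ⊞ g(a, b) ⊞ g(c, a), g(g(c, a), a ⊞ a ⊞ b))

Answer: yes — both canonical forms are g(b ⊞ c ⊞ c ⊞ g(b, c), g(g(a, a), g(c, a))) ⊞ g(b ⊞ c ⊞ g(a, b) ⊞ g(a, b) ⊞ g(c, a), g(g(c, a), a ⊞ a ⊞ b))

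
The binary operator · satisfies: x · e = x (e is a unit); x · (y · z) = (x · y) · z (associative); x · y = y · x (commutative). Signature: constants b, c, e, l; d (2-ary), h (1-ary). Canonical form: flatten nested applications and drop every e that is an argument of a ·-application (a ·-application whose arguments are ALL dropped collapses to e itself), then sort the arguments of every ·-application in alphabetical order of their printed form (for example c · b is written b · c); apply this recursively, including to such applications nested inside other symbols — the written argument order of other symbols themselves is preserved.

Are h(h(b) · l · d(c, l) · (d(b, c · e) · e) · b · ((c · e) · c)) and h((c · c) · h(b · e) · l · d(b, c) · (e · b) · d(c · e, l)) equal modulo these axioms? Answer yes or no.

Left:  h(h(b) · l · d(c, l) · (d(b, c · e) · e) · b · ((c · e) · c))
  Work inside:  h(b) · l · d(c, l) · (d(b, c · e) · e) · b · ((c · e) · c)
  Un-nest:  h(b) · l · d(c, l) · d(b, c · e) · e · b · c · e · c
  Canonicalize subterm:  d(b, c · e)  →  d(b, c)
  Unit:  drop e (×2)
  Sort:  b · c · c · d(b, c) · d(c, l) · h(b) · l
  Rebuild:  h(b · c · c · d(b, c) · d(c, l) · h(b) · l)
Right:  h((c · c) · h(b · e) · l · d(b, c) · (e · b) · d(c · e, l))
  Focus inside:  (c · c) · h(b · e) · l · d(b, c) · (e · b) · d(c · e, l)
  Merge nested applications:  c · c · h(b · e) · l · d(b, c) · e · b · d(c · e, l)
  Inside:  h(b · e)  →  h(b)
  Simplify inside:  d(c · e, l)  →  d(c, l)
  Units out:  drop e
  Sort:  b · c · c · d(b, c) · d(c, l) · h(b) · l
  Put back:  h(b · c · c · d(b, c) · d(c, l) · h(b) · l)

Answer: yes — both canonical forms are h(b · c · c · d(b, c) · d(c, l) · h(b) · l)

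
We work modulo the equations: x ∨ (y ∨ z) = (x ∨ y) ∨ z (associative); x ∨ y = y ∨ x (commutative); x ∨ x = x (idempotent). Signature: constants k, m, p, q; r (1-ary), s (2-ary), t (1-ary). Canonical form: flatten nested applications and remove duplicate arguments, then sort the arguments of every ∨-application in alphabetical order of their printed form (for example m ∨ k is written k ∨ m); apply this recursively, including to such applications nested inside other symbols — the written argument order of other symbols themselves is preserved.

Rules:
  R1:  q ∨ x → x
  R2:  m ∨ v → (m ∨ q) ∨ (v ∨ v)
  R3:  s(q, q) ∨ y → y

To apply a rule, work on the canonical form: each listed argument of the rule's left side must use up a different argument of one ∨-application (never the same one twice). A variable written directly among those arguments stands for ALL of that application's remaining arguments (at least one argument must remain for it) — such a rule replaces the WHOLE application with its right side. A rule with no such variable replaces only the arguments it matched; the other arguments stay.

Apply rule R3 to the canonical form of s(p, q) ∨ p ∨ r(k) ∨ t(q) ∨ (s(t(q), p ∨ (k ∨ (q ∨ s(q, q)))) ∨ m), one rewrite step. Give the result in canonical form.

Answer: m ∨ p ∨ r(k) ∨ s(p, q) ∨ s(t(q), k ∨ p ∨ q) ∨ t(q)

Derivation:
Canonical form:  m ∨ p ∨ r(k) ∨ s(p, q) ∨ s(t(q), k ∨ p ∨ q ∨ s(q, q)) ∨ t(q)
Match R3:  consume s(q, q);  y := k ∨ p ∨ q
The variable takes the whole remainder — replace the entire application.
New term:  m ∨ p ∨ r(k) ∨ s(p, q) ∨ s(t(q), k ∨ p ∨ q) ∨ t(q)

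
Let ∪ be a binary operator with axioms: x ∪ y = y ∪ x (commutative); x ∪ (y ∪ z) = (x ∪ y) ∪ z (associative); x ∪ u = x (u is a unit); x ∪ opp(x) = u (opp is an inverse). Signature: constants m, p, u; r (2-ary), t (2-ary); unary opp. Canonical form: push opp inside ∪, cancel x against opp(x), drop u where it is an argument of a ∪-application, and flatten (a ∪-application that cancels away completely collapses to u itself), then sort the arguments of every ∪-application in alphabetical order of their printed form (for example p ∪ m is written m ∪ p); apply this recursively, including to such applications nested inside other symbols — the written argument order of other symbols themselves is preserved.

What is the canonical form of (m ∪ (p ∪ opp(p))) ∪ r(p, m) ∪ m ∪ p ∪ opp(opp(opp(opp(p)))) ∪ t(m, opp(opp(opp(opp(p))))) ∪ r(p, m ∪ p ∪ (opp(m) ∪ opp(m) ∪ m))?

Push opp inside:  distribute opp over ∪ and collapse double opp
Collect:  m ∪ m ∪ p ∪ p ∪ r(p, m) ∪ t(m, p) ∪ r(p, p)
Sort arguments:  m ∪ m ∪ p ∪ p ∪ r(p, m) ∪ r(p, p) ∪ t(m, p)

Answer: m ∪ m ∪ p ∪ p ∪ r(p, m) ∪ r(p, p) ∪ t(m, p)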